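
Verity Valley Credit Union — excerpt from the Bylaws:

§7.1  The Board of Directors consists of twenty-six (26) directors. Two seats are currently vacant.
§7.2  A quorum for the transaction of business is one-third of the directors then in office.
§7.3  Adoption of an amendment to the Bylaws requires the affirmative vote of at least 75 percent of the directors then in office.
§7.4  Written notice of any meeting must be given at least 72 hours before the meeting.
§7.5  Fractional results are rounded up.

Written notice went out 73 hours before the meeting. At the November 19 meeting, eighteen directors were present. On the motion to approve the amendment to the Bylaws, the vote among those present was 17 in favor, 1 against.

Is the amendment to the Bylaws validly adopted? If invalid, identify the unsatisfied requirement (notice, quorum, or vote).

Invalid — vote requirement not satisfied.

Notice: 73 hours given; 72 required (73 ≥ 72). Satisfied.
Quorum: 18 present; quorum is 8. Satisfied.
Vote: the amendment to the Bylaws requires three-fourths of the directors then in office (24). 3/4 of 24 = 18, so 18 affirmative votes are needed; 17 voted in favor. Not satisfied.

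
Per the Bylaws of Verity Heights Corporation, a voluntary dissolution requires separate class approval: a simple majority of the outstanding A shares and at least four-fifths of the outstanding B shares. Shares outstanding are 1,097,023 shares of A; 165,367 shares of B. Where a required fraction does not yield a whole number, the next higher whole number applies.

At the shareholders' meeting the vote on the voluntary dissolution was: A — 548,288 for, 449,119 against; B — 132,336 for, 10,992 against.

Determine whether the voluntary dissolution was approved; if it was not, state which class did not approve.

A: a majority of 1097023 is 548512; 548,512 required, 548,288 in favor — not approved.
B: 4/5 of 165367 = 132293.60, rounded up to 132294; 132,294 required, 132,336 in favor — approved.

Not approved — the A shares did not give the required vote.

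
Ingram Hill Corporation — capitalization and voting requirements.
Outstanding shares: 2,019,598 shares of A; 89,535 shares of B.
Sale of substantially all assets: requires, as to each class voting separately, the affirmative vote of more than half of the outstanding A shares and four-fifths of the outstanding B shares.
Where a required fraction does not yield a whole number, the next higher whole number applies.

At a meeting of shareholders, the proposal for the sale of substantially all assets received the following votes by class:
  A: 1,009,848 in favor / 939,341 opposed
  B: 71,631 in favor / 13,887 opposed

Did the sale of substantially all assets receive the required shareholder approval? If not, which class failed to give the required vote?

A: a majority of 2019598 is 1009800; 1,009,800 required, 1,009,848 in favor — approved.
B: 4/5 of 89535 = 71628; 71,628 required, 71,631 in favor — approved.

Approved — every class gave the required vote.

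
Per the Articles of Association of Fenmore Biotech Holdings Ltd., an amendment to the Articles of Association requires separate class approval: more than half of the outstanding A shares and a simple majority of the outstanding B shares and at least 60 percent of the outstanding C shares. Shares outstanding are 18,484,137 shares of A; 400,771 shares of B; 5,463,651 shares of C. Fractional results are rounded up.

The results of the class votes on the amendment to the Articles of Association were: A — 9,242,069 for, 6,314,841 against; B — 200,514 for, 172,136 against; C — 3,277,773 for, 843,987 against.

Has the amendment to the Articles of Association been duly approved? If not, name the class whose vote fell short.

A: a majority of 18484137 is 9242069; 9,242,069 required, 9,242,069 in favor — approved.
B: a majority of 400771 is 200386; 200,386 required, 200,514 in favor — approved.
C: 3/5 of 5463651 = 3278190.60, rounded up to 3278191; 3,278,191 required, 3,277,773 in favor — not approved.

Not approved — the C shares did not give the required vote.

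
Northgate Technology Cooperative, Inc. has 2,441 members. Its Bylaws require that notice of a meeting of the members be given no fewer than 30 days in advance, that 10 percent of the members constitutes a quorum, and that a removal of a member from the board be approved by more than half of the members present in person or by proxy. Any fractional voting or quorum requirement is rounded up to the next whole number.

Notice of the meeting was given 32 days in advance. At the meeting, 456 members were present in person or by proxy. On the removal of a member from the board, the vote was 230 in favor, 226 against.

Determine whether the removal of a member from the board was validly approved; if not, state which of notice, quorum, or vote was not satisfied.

Notice: 32 days given; 30 required. Satisfied.
Quorum: 10% of 2,441 = 244.10, rounded up to 245; 456 present. Satisfied.
Vote: requires a majority of those present (456); a majority of 456 is 229, so 229 needed; 230 in favor. Satisfied.

Valid — all requirements satisfied.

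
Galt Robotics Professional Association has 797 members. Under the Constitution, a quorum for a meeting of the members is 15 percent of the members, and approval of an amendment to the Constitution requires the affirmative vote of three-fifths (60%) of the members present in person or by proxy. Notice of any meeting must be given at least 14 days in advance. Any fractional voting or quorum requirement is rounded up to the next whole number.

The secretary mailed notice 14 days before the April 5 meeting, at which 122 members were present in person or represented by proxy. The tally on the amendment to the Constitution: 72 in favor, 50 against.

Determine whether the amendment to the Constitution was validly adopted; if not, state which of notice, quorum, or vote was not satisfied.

Invalid — vote requirement not satisfied.

Notice: 14 days given; 14 required. Satisfied.
Quorum: 15% of 797 = 119.55, rounded up to 120; 122 present. Satisfied.
Vote: requires three-fifths of those present (122); 3/5 of 122 = 73.20, rounded up to 74, so 74 needed; 72 in favor. Not satisfied.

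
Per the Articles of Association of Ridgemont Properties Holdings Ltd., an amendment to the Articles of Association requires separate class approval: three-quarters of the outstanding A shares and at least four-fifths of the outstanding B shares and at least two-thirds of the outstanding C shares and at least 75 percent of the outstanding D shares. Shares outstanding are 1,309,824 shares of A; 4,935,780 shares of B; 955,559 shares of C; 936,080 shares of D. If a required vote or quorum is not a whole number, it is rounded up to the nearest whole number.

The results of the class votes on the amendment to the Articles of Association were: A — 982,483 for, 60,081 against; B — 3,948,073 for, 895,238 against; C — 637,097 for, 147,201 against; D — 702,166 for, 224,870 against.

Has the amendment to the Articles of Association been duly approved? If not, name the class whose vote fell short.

A: 3/4 of 1309824 = 982368; 982,368 required, 982,483 in favor — approved.
B: 4/5 of 4935780 = 3948624; 3,948,624 required, 3,948,073 in favor — not approved.
C: 2/3 of 955559 = 637039.33, rounded up to 637040; 637,040 required, 637,097 in favor — approved.
D: 3/4 of 936080 = 702060; 702,060 required, 702,166 in favor — approved.

Not approved — the B shares did not give the required vote.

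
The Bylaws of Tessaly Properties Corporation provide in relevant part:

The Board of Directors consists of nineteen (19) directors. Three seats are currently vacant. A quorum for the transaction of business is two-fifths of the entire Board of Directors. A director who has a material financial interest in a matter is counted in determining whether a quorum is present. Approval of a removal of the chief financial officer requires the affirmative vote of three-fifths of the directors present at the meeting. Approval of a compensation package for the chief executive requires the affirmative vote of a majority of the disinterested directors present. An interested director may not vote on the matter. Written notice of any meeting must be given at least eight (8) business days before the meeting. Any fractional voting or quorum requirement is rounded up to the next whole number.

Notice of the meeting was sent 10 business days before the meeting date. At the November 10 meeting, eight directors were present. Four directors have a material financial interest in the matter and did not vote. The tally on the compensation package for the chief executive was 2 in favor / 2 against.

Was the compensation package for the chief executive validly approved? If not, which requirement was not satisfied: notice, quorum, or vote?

Notice: 10 business days given; 8 required (10 ≥ 8). Satisfied.
Quorum: 8 present (interested directors count toward quorum); quorum is 8. Satisfied.
Vote: the compensation package for the chief executive requires a majority of the disinterested directors present (8 − 4 = 4). A majority of 4 is 3, so 3 affirmative votes are needed; 2 voted in favor. Not satisfied.

Invalid — vote requirement not satisfied.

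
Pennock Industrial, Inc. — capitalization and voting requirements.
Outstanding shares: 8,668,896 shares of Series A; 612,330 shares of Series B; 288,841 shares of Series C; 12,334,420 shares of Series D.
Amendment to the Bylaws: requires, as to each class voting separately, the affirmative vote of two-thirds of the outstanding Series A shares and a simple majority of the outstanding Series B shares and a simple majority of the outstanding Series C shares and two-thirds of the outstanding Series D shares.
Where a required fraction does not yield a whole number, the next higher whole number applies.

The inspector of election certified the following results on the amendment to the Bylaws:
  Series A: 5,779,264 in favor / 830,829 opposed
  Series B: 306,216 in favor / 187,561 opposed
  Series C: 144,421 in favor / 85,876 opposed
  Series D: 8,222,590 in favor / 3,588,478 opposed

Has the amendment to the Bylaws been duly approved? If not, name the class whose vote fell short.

Not approved — the Series D shares did not give the required vote.

Series A: 2/3 of 8668896 = 5779264; 5,779,264 required, 5,779,264 in favor — approved.
Series B: a majority of 612330 is 306166; 306,166 required, 306,216 in favor — approved.
Series C: a majority of 288841 is 144421; 144,421 required, 144,421 in favor — approved.
Series D: 2/3 of 12334420 = 8222946.67, rounded up to 8222947; 8,222,947 required, 8,222,590 in favor — not approved.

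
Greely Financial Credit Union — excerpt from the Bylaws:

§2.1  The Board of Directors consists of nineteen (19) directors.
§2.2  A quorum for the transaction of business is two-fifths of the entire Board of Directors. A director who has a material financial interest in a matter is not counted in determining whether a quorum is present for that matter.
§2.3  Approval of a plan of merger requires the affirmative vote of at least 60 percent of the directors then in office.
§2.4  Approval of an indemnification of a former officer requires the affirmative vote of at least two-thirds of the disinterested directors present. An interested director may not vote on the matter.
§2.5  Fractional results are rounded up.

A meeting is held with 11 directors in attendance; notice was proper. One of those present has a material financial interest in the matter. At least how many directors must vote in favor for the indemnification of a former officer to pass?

The indemnification of a former officer requires two-thirds of the disinterested directors present (11 − 1 = 10).
2/3 of 10 = 6.67, rounded up to 7.

7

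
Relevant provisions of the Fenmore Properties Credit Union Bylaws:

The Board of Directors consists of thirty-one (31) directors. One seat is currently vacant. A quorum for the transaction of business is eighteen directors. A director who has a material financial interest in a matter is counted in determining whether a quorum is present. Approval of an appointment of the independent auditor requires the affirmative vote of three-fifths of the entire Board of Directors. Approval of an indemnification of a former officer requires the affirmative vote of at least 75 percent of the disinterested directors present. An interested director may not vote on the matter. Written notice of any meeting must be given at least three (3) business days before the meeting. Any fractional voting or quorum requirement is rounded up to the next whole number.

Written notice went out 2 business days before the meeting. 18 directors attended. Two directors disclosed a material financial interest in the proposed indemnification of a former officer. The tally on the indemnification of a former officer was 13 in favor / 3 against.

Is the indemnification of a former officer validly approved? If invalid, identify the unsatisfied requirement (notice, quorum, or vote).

Invalid — notice requirement not satisfied.

Notice: 2 business days given; 3 required (2 < 3). Not satisfied.
Quorum: 18 present (interested directors count toward quorum); quorum is 18. Satisfied.
Vote: the indemnification of a former officer requires three-fourths of the disinterested directors present (18 − 2 = 16). 3/4 of 16 = 12, so 12 affirmative votes are needed; 13 voted in favor. Satisfied.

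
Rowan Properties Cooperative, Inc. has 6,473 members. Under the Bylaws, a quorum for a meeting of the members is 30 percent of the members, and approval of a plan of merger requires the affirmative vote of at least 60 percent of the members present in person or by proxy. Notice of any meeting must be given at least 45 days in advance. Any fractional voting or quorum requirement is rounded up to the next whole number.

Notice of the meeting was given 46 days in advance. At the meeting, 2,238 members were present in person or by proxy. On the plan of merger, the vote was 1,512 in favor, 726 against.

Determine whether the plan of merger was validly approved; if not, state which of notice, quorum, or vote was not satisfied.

Valid — all requirements satisfied.

Notice: 46 days given; 45 required. Satisfied.
Quorum: 30% of 6,473 = 1,941.90, rounded up to 1,942; 2,238 present. Satisfied.
Vote: requires three-fifths of those present (2,238); 3/5 of 2238 = 1342.80, rounded up to 1343, so 1,343 needed; 1,512 in favor. Satisfied.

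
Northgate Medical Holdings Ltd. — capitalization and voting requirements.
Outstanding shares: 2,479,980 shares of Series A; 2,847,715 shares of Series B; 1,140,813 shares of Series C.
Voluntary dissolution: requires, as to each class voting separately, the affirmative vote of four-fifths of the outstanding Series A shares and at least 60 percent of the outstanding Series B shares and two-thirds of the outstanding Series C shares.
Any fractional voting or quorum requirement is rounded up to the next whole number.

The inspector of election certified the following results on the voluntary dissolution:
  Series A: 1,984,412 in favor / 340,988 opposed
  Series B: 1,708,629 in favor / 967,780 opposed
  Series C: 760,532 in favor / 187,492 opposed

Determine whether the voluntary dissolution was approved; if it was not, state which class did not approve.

Not approved — the Series C shares did not give the required vote.

Series A: 4/5 of 2479980 = 1983984; 1,983,984 required, 1,984,412 in favor — approved.
Series B: 3/5 of 2847715 = 1708629; 1,708,629 required, 1,708,629 in favor — approved.
Series C: 2/3 of 1140813 = 760542; 760,542 required, 760,532 in favor — not approved.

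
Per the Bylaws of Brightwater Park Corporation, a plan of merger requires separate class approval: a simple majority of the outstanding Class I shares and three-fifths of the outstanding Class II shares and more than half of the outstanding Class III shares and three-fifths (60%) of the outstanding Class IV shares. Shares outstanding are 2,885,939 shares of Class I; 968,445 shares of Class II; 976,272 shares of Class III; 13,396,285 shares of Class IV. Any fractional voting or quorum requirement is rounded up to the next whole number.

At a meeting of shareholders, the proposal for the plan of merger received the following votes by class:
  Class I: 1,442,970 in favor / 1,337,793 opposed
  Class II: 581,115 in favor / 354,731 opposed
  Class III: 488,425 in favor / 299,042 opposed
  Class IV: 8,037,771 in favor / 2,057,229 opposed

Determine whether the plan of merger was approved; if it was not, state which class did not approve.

Approved — every class gave the required vote.

Class I: a majority of 2885939 is 1442970; 1,442,970 required, 1,442,970 in favor — approved.
Class II: 3/5 of 968445 = 581067; 581,067 required, 581,115 in favor — approved.
Class III: a majority of 976272 is 488137; 488,137 required, 488,425 in favor — approved.
Class IV: 3/5 of 13396285 = 8037771; 8,037,771 required, 8,037,771 in favor — approved.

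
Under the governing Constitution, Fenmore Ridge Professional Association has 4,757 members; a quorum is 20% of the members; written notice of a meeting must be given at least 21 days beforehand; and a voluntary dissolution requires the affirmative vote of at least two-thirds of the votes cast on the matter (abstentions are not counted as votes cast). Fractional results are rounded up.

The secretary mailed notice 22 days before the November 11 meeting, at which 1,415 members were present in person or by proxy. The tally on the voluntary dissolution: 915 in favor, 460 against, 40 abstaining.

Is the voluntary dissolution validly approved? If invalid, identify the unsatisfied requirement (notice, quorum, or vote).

Invalid — vote requirement not satisfied.

Notice: 22 days given; 21 required. Satisfied.
Quorum: 20% of 4,757 = 951.40, rounded up to 952; 1,415 present. Satisfied.
Vote: requires two-thirds of the votes cast (1,415 − 40 abstaining = 1,375); 2/3 of 1375 = 916.67, rounded up to 917, so 917 needed; 915 in favor. Not satisfied.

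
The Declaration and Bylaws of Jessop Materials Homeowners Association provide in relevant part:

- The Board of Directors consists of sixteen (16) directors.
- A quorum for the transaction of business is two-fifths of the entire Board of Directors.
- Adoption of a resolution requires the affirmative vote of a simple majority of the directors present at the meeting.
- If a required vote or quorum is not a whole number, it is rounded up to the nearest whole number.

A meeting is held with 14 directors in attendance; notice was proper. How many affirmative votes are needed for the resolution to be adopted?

The resolution requires a majority of the directors present (14).
A majority of 14 is 8.

8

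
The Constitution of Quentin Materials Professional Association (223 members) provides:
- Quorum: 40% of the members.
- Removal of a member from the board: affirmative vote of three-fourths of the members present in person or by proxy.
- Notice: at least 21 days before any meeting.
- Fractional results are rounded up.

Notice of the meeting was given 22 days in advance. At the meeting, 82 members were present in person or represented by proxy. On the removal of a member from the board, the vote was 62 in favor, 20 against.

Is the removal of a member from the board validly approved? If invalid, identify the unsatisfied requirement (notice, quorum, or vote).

Invalid — quorum requirement not satisfied.

Notice: 22 days given; 21 required. Satisfied.
Quorum: 40% of 223 = 89.20, rounded up to 90; 82 present. Not satisfied.
Vote: requires three-fourths of those present (82); 3/4 of 82 = 61.50, rounded up to 62, so 62 needed; 62 in favor. Satisfied.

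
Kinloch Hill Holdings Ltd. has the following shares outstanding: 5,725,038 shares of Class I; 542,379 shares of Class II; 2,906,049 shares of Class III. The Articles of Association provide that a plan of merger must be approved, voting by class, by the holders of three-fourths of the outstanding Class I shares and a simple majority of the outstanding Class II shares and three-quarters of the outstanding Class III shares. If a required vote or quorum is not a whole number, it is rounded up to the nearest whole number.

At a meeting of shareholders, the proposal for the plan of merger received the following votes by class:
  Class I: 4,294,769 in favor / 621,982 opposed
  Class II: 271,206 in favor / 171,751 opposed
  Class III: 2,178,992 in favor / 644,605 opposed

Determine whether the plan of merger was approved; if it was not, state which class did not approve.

Not approved — the Class III shares did not give the required vote.

Class I: 3/4 of 5725038 = 4293778.50, rounded up to 4293779; 4,293,779 required, 4,294,769 in favor — approved.
Class II: a majority of 542379 is 271190; 271,190 required, 271,206 in favor — approved.
Class III: 3/4 of 2906049 = 2179536.75, rounded up to 2179537; 2,179,537 required, 2,178,992 in favor — not approved.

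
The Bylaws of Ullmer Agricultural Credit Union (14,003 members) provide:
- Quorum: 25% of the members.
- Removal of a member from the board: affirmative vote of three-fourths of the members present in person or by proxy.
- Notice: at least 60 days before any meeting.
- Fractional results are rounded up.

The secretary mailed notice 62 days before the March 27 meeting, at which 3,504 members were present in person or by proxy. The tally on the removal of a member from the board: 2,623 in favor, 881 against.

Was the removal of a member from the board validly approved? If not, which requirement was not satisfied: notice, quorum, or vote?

Notice: 62 days given; 60 required. Satisfied.
Quorum: 25% of 14,003 = 3,500.75, rounded up to 3,501; 3,504 present. Satisfied.
Vote: requires three-fourths of those present (3,504); 3/4 of 3504 = 2628, so 2,628 needed; 2,623 in favor. Not satisfied.

Invalid — vote requirement not satisfied.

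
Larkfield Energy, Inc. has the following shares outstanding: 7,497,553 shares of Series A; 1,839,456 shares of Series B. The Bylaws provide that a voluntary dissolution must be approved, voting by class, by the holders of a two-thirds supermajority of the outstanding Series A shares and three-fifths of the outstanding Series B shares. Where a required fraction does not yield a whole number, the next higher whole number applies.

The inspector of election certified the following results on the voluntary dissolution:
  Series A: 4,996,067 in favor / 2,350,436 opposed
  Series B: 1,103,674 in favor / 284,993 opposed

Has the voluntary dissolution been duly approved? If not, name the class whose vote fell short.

Series A: 2/3 of 7497553 = 4998368.67, rounded up to 4998369; 4,998,369 required, 4,996,067 in favor — not approved.
Series B: 3/5 of 1839456 = 1103673.60, rounded up to 1103674; 1,103,674 required, 1,103,674 in favor — approved.

Not approved — the Series A shares did not give the required vote.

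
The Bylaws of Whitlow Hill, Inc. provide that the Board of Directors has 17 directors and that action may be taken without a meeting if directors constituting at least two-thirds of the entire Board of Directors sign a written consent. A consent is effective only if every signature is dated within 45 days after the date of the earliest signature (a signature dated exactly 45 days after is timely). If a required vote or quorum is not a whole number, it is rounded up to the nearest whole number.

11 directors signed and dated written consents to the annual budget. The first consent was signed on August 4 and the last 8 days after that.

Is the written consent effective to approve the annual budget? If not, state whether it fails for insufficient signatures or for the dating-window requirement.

Not effective — insufficient signatures.

Signatures required: at least two-thirds of 17 — 2/3 of 17 = 11.33, rounded up to 12, so 12 needed; 11 signed. Insufficient.
Dating window: the latest signature is 8 days after the earliest; the limit is 45 days. Within the window.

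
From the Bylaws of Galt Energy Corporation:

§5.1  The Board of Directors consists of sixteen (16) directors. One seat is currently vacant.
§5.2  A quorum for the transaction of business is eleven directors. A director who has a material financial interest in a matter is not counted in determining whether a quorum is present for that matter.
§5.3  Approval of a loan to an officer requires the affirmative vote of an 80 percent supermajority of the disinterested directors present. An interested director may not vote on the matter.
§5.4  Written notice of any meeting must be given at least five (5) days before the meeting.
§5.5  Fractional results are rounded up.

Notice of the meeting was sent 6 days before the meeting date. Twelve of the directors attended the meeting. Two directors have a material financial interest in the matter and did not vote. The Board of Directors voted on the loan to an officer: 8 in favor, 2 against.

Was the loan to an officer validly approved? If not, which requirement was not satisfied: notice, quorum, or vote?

Invalid — quorum requirement not satisfied.

Notice: 6 days given; 5 required (6 ≥ 5). Satisfied.
Quorum: 12 present, but the 2 interested directors do not count, leaving 10. Quorum is 11. Not satisfied.
Vote: the loan to an officer requires four-fifths of the disinterested directors present (12 − 2 = 10). 4/5 of 10 = 8, so 8 affirmative votes are needed; 8 voted in favor. Satisfied. (Moot — without a quorum no business can be validly transacted.)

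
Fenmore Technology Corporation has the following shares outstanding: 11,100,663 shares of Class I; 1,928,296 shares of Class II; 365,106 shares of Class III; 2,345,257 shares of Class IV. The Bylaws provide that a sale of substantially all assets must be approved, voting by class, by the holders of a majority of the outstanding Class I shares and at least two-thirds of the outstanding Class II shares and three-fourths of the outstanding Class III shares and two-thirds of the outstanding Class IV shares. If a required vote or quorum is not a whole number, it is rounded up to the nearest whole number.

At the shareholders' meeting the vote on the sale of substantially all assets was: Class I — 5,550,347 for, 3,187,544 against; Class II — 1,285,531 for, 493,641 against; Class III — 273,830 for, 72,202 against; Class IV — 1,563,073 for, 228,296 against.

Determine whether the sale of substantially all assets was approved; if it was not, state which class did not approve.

Class I: a majority of 11100663 is 5550332; 5,550,332 required, 5,550,347 in favor — approved.
Class II: 2/3 of 1928296 = 1285530.67, rounded up to 1285531; 1,285,531 required, 1,285,531 in favor — approved.
Class III: 3/4 of 365106 = 273829.50, rounded up to 273830; 273,830 required, 273,830 in favor — approved.
Class IV: 2/3 of 2345257 = 1563504.67, rounded up to 1563505; 1,563,505 required, 1,563,073 in favor — not approved.

Not approved — the Class IV shares did not give the required vote.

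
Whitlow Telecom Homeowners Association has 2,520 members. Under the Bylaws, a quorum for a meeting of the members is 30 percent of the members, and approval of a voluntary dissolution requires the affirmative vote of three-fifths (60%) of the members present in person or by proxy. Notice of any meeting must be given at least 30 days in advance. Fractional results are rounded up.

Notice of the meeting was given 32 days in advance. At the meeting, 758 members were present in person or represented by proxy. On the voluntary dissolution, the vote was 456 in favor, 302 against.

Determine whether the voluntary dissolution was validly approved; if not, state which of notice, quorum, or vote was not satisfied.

Valid — all requirements satisfied.

Notice: 32 days given; 30 required. Satisfied.
Quorum: 30% of 2,520 = 756; 758 present. Satisfied.
Vote: requires three-fifths of those present (758); 3/5 of 758 = 454.80, rounded up to 455, so 455 needed; 456 in favor. Satisfied.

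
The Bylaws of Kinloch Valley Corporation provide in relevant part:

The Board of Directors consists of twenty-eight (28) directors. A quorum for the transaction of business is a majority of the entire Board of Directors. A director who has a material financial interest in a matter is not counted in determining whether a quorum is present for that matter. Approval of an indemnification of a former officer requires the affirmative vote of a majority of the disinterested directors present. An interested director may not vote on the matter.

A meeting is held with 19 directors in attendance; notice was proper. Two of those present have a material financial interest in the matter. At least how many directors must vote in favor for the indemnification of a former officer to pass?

The indemnification of a former officer requires a majority of the disinterested directors present (19 − 2 = 17).
A majority of 17 is 9.

9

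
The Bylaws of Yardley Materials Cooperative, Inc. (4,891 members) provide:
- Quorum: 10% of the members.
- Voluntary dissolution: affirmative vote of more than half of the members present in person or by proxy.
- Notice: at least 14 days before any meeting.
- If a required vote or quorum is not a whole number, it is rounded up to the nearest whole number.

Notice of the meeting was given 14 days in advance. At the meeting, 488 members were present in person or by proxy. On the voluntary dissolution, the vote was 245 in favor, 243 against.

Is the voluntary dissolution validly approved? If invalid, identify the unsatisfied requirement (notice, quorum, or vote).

Invalid — quorum requirement not satisfied.

Notice: 14 days given; 14 required. Satisfied.
Quorum: 10% of 4,891 = 489.10, rounded up to 490; 488 present. Not satisfied.
Vote: requires a majority of those present (488); a majority of 488 is 245, so 245 needed; 245 in favor. Satisfied.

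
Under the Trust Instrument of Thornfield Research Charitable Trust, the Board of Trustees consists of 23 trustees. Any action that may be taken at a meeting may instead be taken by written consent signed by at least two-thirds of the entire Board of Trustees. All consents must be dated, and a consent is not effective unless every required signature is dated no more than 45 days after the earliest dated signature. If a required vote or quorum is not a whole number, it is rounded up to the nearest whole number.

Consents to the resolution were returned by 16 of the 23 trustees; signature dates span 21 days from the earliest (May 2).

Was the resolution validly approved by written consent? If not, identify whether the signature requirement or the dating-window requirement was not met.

Effective — both the signature and dating-window requirements are satisfied.

Signatures required: at least two-thirds of 23 — 2/3 of 23 = 15.33, rounded up to 16, so 16 needed; 16 signed. Sufficient.
Dating window: the latest signature is 21 days after the earliest; the limit is 45 days. Within the window.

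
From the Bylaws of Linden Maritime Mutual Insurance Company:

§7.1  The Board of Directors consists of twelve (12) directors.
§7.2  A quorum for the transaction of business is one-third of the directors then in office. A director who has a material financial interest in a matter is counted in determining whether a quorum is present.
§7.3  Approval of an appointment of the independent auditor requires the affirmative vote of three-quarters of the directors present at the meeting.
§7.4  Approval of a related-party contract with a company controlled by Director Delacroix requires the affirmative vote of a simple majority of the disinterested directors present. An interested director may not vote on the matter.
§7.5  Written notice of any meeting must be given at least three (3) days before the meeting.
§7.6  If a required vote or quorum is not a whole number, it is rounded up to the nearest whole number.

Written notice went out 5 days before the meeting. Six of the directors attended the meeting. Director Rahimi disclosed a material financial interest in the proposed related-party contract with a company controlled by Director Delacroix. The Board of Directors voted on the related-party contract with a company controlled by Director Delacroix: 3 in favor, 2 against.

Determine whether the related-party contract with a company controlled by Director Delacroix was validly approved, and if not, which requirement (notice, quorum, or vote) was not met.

Valid — all requirements satisfied.

Notice: 5 days given; 3 required (5 ≥ 3). Satisfied.
Quorum: 6 present (interested directors count toward quorum); quorum is 4. Satisfied.
Vote: the related-party contract with a company controlled by Director Delacroix requires a majority of the disinterested directors present (6 − 1 = 5). A majority of 5 is 3, so 3 affirmative votes are needed; 3 voted in favor. Satisfied.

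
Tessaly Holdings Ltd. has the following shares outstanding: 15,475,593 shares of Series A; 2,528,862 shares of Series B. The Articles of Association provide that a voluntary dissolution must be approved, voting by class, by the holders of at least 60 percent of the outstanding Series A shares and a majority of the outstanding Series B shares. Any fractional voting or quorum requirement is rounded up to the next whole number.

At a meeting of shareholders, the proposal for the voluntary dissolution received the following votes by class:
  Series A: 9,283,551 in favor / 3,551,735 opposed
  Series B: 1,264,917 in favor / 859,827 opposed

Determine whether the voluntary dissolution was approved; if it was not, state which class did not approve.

Series A: 3/5 of 15475593 = 9285355.80, rounded up to 9285356; 9,285,356 required, 9,283,551 in favor — not approved.
Series B: a majority of 2528862 is 1264432; 1,264,432 required, 1,264,917 in favor — approved.

Not approved — the Series A shares did not give the required vote.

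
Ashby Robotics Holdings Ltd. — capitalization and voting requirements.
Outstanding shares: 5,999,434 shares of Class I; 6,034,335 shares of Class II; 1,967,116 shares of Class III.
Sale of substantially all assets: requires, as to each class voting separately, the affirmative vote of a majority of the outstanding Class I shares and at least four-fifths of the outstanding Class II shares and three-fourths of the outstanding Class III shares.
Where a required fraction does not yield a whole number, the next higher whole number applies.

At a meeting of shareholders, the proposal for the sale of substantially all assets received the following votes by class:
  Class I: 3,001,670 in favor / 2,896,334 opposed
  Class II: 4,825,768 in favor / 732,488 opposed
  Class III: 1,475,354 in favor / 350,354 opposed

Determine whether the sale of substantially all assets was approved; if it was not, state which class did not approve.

Class I: a majority of 5999434 is 2999718; 2,999,718 required, 3,001,670 in favor — approved.
Class II: 4/5 of 6034335 = 4827468; 4,827,468 required, 4,825,768 in favor — not approved.
Class III: 3/4 of 1967116 = 1475337; 1,475,337 required, 1,475,354 in favor — approved.

Not approved — the Class II shares did not give the required vote.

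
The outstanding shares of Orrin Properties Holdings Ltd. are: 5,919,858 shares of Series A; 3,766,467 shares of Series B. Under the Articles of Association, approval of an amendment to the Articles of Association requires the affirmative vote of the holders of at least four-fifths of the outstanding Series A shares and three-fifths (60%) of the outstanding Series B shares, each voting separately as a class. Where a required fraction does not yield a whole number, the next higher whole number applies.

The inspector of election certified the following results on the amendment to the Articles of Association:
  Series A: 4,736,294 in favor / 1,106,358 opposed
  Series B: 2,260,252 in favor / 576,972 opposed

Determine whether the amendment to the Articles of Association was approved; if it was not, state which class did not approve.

Series A: 4/5 of 5919858 = 4735886.40, rounded up to 4735887; 4,735,887 required, 4,736,294 in favor — approved.
Series B: 3/5 of 3766467 = 2259880.20, rounded up to 2259881; 2,259,881 required, 2,260,252 in favor — approved.

Approved — every class gave the required vote.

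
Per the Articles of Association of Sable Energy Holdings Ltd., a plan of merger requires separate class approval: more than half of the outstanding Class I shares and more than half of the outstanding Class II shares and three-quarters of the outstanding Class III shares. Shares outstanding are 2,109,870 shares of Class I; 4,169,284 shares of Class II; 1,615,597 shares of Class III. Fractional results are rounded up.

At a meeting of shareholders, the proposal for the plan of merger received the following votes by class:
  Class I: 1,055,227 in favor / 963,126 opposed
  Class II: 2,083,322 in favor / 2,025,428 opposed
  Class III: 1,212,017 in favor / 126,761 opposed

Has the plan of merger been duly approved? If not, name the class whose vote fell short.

Class I: a majority of 2109870 is 1054936; 1,054,936 required, 1,055,227 in favor — approved.
Class II: a majority of 4169284 is 2084643; 2,084,643 required, 2,083,322 in favor — not approved.
Class III: 3/4 of 1615597 = 1211697.75, rounded up to 1211698; 1,211,698 required, 1,212,017 in favor — approved.

Not approved — the Class II shares did not give the required vote.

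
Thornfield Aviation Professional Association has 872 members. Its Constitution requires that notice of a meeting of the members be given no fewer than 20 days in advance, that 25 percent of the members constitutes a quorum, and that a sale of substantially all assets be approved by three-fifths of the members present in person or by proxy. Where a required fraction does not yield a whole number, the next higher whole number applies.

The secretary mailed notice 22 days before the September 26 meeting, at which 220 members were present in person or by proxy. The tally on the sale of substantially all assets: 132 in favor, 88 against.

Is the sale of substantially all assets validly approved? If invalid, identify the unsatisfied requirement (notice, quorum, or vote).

Notice: 22 days given; 20 required. Satisfied.
Quorum: 25% of 872 = 218; 220 present. Satisfied.
Vote: requires three-fifths of those present (220); 3/5 of 220 = 132, so 132 needed; 132 in favor. Satisfied.

Valid — all requirements satisfied.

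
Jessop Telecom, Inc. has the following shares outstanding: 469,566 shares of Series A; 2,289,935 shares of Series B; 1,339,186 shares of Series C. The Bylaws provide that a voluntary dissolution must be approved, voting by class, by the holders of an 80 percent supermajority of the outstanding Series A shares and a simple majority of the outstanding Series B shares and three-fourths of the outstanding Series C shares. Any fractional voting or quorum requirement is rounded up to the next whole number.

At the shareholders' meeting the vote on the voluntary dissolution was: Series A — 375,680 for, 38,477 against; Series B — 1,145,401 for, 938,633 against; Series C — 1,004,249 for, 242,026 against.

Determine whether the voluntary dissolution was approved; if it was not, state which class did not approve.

Not approved — the Series C shares did not give the required vote.

Series A: 4/5 of 469566 = 375652.80, rounded up to 375653; 375,653 required, 375,680 in favor — approved.
Series B: a majority of 2289935 is 1144968; 1,144,968 required, 1,145,401 in favor — approved.
Series C: 3/4 of 1339186 = 1004389.50, rounded up to 1004390; 1,004,390 required, 1,004,249 in favor — not approved.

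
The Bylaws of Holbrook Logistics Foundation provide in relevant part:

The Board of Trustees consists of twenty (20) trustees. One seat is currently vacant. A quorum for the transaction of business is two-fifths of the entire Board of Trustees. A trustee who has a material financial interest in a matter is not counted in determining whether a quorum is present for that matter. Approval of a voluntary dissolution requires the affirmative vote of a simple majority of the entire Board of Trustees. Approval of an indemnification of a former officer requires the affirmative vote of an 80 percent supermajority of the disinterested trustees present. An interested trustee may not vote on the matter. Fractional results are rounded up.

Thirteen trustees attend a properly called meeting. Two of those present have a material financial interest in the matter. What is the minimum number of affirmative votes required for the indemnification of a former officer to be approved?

9

The indemnification of a former officer requires four-fifths of the disinterested trustees present (13 − 2 = 11).
4/5 of 11 = 8.80, rounded up to 9.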